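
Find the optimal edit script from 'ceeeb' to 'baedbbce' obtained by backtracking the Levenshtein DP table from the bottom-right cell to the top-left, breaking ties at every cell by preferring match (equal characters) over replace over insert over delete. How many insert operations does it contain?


Edit distance = 6. Backtracking from cell (5, 8) with preference match > replace > insert > delete,
then listing the resulting alignment 'ceeeb' -> 'baedbbce' left to right:
  Step 1: insert 'b' [insertion #1]
  Step 2: replace c->a
  Step 3: keep 'e'
  Step 4: replace e->d
  Step 5: replace e->b
  Step 6: keep 'b'
  Step 7: insert 'c' [insertion #2]
  Step 8: insert 'e' [insertion #3]
Total insertions: 3

3


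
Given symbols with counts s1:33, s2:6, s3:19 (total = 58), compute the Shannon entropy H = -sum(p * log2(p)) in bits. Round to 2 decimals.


Computing entropy H = -sum(p_i * log2(p_i)):
  s1: p = 33/58 = 0.5690, -p*log2(p) = 0.4629
  s2: p = 6/58 = 0.1034, -p*log2(p) = 0.3386
  s3: p = 19/58 = 0.3276, -p*log2(p) = 0.5274
H = sum of terms = 1.3289
Rounded to 2 decimals: 1.33

1.33


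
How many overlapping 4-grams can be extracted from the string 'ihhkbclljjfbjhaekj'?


String 'ihhkbclljjfbjhaekj' has length L = 18.
Number of overlapping n-grams = L - n + 1
Substituting: 18 - 4 + 1 = 15

15


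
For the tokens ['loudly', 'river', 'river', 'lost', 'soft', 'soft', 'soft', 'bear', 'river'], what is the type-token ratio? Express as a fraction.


Tokens: 9
Unique types: ('bear', 'lost', 'loudly', 'river', 'soft') = 5
TTR = 5/9
Already in lowest terms.

5/9


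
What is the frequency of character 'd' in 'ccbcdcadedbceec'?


Scanning 'ccbcdcadedbceec' for 'd':
  Position 4: 'd' -> MATCH (count: 1)
  Position 7: 'd' -> MATCH (count: 2)
  Position 9: 'd' -> MATCH (count: 3)
Total occurrences of 'd': 3

3


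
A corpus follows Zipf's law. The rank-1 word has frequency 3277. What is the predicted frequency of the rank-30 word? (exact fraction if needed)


Zipf's law: freq(rank) = f1 / rank
f1 = 3277, rank = 30
freq = 3277 / 30
GCD(3277, 30) = 1
Simplified: 3277/30

3277/30


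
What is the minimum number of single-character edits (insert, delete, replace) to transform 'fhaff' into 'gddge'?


Building DP table for s1='fhaff' (len 5) and s2='gddge' (len 5):
       g  d  d  g  e
    0  1  2  3  4  5
  f 1  1  2  3  4  5
  h 2  2  2  3  4  5
  a 3  3  3  3  4  5
  f 4  4  4  4  4  5
  f 5  5  5  5  5  5
Edit distance = dp[5][5] = 5

5


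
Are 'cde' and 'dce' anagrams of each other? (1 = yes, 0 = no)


Sort characters of 'cde': 'cde'
Sort characters of 'dce': 'cde'
Sorted forms match -> they ARE anagrams
Result: 1

1


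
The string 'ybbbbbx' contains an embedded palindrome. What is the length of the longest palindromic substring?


Scanning 'ybbbbbx' for palindromic substrings.
Substring at positions 1-5: 'bbbbb'.
Check: reverse('bbbbb') = 'bbbbb' -> palindrome confirmed.
Neighbouring characters ('y' / 'x') break symmetry, so it cannot extend further.
No longer palindromic substring exists; longest length = 5

5


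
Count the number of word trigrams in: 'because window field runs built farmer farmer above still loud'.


Word trigrams from [10] words:
  Trigram 1: (because window field)
  Trigram 2: (window field runs)
  Trigram 3: (field runs built)
  Trigram 4: (runs built farmer)
  Trigram 5: (built farmer farmer)
  Trigram 6: (farmer farmer above)
  Trigram 7: (farmer above still)
  Trigram 8: (above still loud)
Total word trigrams: 10 - 2 = 8

8


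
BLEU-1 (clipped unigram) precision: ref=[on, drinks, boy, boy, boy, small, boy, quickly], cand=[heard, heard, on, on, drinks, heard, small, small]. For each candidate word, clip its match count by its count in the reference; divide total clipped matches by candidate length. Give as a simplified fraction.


Reference word counts: {'boy': 4, 'drinks': 1, 'on': 1, 'quickly': 1, 'small': 1}
Checking each candidate word (with clipping):
  'heard' -> not in reference -> no match (matches: 0)
  'heard' -> not in reference -> no match (matches: 0)
  'on' -> in reference (ref count 1, used 1/1) -> match (matches: 1)
  'on' -> ref count 1 already used up (1/1) -> clipped, no match (matches: 1)
  'drinks' -> in reference (ref count 1, used 1/1) -> match (matches: 2)
  'heard' -> not in reference -> no match (matches: 2)
  'small' -> in reference (ref count 1, used 1/1) -> match (matches: 3)
  'small' -> ref count 1 already used up (1/1) -> clipped, no match (matches: 3)
Clipped matches: 3, Candidate length: 8
Precision = 3/8

3/8


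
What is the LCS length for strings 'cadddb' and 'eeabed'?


DP table for LCS of 'cadddb' and 'eeabed':
       e  e  a  b  e  d
    0  0  0  0  0  0  0
  c 0  0  0  0  0  0  0
  a 0  0  0  1  1  1  1
  d 0  0  0  1  1  1  2
  d 0  0  0  1  1  1  2
  d 0  0  0  1  1  1  2
  b 0  0  0  1  2  2  2
LCS: 'ad'
LCS length = 2

2


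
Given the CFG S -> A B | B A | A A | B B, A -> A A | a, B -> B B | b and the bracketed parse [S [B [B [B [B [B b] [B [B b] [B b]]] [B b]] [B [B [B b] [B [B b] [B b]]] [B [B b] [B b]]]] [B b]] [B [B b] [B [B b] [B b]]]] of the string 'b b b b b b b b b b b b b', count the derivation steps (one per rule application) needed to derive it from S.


Every bracketed nonterminal node [X ...] in the tree is produced by exactly one rule application.
Reading the tree off as a leftmost derivation:
  Step 1: S  =>  B B   (applied S -> B B)
  Step 2: B B  =>  B B B   (applied B -> B B)
  Step 3: B B B  =>  B B B B   (applied B -> B B)
  Step 4: B B B B  =>  B B B B B   (applied B -> B B)
  Step 5: B B B B B  =>  B B B B B B   (applied B -> B B)
  Step 6: B B B B B B  =>  b B B B B B   (applied B -> b)
  Step 7: b B B B B B  =>  b B B B B B B   (applied B -> B B)
  Step 8: b B B B B B B  =>  b b B B B B B   (applied B -> b)
  Step 9: b b B B B B B  =>  b b b B B B B   (applied B -> b)
  Step 10: b b b B B B B  =>  b b b b B B B   (applied B -> b)
  Step 11: b b b b B B B  =>  b b b b B B B B   (applied B -> B B)
  Step 12: b b b b B B B B  =>  b b b b B B B B B   (applied B -> B B)
  Step 13: b b b b B B B B B  =>  b b b b b B B B B   (applied B -> b)
  Step 14: b b b b b B B B B  =>  b b b b b B B B B B   (applied B -> B B)
  Step 15: b b b b b B B B B B  =>  b b b b b b B B B B   (applied B -> b)
  Step 16: b b b b b b B B B B  =>  b b b b b b b B B B   (applied B -> b)
  Step 17: b b b b b b b B B B  =>  b b b b b b b B B B B   (applied B -> B B)
  Step 18: b b b b b b b B B B B  =>  b b b b b b b b B B B   (applied B -> b)
  Step 19: b b b b b b b b B B B  =>  b b b b b b b b b B B   (applied B -> b)
  Step 20: b b b b b b b b b B B  =>  b b b b b b b b b b B   (applied B -> b)
  Step 21: b b b b b b b b b b B  =>  b b b b b b b b b b B B   (applied B -> B B)
  Step 22: b b b b b b b b b b B B  =>  b b b b b b b b b b b B   (applied B -> b)
  Step 23: b b b b b b b b b b b B  =>  b b b b b b b b b b b B B   (applied B -> B B)
  Step 24: b b b b b b b b b b b B B  =>  b b b b b b b b b b b b B   (applied B -> b)
  Step 25: b b b b b b b b b b b b B  =>  b b b b b b b b b b b b b   (applied B -> b)
Final yield: b b b b b b b b b b b b b
Total rewrite steps: 25

25


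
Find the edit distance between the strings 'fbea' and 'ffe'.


Building DP table for s1='fbea' (len 4) and s2='ffe' (len 3):
       f  f  e
    0  1  2  3
  f 1  0  1  2
  b 2  1  1  2
  e 3  2  2  1
  a 4  3  3  2
Edit distance = dp[4][3] = 2

2


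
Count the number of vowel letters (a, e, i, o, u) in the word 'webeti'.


Scanning each character of 'webeti':
  Position 1: 'w' -> consonant (running count: 0)
  Position 2: 'e' -> vowel (running count: 1)
  Position 3: 'b' -> consonant (running count: 1)
  Position 4: 'e' -> vowel (running count: 2)
  Position 5: 't' -> consonant (running count: 2)
  Position 6: 'i' -> vowel (running count: 3)
Total vowels: 3

3


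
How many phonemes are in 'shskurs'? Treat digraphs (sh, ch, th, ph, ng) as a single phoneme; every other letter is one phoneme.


Parsing 'shskurs' greedily, digraphs first:
  'sh' -> digraph (1 consonant phoneme) (phonemes so far: 1)
  's' -> consonant phoneme (phonemes so far: 2)
  'k' -> consonant phoneme (phonemes so far: 3)
  'u' -> vowel phoneme (phonemes so far: 4)
  'r' -> consonant phoneme (phonemes so far: 5)
  's' -> consonant phoneme (phonemes so far: 6)
Total phonemes: 6

6


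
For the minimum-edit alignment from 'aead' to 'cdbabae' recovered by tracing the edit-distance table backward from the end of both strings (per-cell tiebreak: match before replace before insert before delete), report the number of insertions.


Edit distance = 5. Backtracking from cell (4, 7) with preference match > replace > insert > delete,
then listing the resulting alignment 'aead' -> 'cdbabae' left to right:
  Step 1: insert 'c' [insertion #1]
  Step 2: insert 'd' [insertion #2]
  Step 3: insert 'b' [insertion #3]
  Step 4: keep 'a'
  Step 5: replace e->b
  Step 6: keep 'a'
  Step 7: replace d->e
Total insertions: 3

3


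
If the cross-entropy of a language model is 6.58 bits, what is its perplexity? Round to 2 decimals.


Perplexity formula: PP = 2^H
H = 6.58
PP = 2^6.58
Decompose: 2^6.58 = 2^6 * 2^0.58
2^6 = 64, 2^0.58 ~ 1.4948492
PP ~ 64 * 1.4948492 = 95.6703488
Rounded to 2 decimals: 95.67

95.67


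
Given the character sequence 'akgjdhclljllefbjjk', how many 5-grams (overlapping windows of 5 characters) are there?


String 'akgjdhclljllefbjjk' has length L = 18.
Number of overlapping n-grams = L - n + 1
Substituting: 18 - 5 + 1 = 14

14


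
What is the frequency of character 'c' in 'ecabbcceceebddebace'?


Scanning 'ecabbcceceebddebace' for 'c':
  Position 1: 'c' -> MATCH (count: 1)
  Position 5: 'c' -> MATCH (count: 2)
  Position 6: 'c' -> MATCH (count: 3)
  Position 8: 'c' -> MATCH (count: 4)
  Position 17: 'c' -> MATCH (count: 5)
Total occurrences of 'c': 5

5


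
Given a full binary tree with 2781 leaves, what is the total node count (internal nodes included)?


Leaf nodes (terminals): 2781
Internal nodes = n - 1 = 2781 - 1 = 2780
Total = leaves + internal = 2781 + 2780 = 5561

5561


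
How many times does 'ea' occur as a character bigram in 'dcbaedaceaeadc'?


Scanning 'dcbaedaceaeadc' for bigram 'ea':
  Position 0: 'dc' -> no
  Position 1: 'cb' -> no
  Position 2: 'ba' -> no
  Position 3: 'ae' -> no
  Position 4: 'ed' -> no
  Position 5: 'da' -> no
  Position 6: 'ac' -> no
  Position 7: 'ce' -> no
  Position 8: 'ea' -> MATCH
  Position 9: 'ae' -> no
  Position 10: 'ea' -> MATCH
  Position 11: 'ad' -> no
  Position 12: 'dc' -> no
Total matches: 2

2


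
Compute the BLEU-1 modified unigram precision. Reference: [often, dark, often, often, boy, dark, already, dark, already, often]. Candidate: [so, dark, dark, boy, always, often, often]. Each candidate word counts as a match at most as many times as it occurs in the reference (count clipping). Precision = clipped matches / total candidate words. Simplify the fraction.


Reference word counts: {'already': 2, 'boy': 1, 'dark': 3, 'often': 4}
Checking each candidate word (with clipping):
  'so' -> not in reference -> no match (matches: 0)
  'dark' -> in reference (ref count 3, used 1/3) -> match (matches: 1)
  'dark' -> in reference (ref count 3, used 2/3) -> match (matches: 2)
  'boy' -> in reference (ref count 1, used 1/1) -> match (matches: 3)
  'always' -> not in reference -> no match (matches: 3)
  'often' -> in reference (ref count 4, used 1/4) -> match (matches: 4)
  'often' -> in reference (ref count 4, used 2/4) -> match (matches: 5)
Clipped matches: 5, Candidate length: 7
Precision = 5/7

5/7


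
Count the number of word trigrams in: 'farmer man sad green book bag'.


Word trigrams from [6] words:
  Trigram 1: (farmer man sad)
  Trigram 2: (man sad green)
  Trigram 3: (sad green book)
  Trigram 4: (green book bag)
Total word trigrams: 6 - 2 = 4

4


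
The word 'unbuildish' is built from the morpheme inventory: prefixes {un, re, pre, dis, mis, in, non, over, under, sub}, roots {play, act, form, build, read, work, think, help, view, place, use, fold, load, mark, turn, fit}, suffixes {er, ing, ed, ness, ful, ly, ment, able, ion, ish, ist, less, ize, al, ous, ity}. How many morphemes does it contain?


Segmenting 'unbuildish' against the inventory:
  'un' -> prefix (morpheme 1)
  'build' -> root (morpheme 2)
  'ish' -> suffix (morpheme 3)
Total morphemes: 3

3


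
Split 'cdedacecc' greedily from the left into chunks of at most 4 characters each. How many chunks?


'cdedacecc' has 9 characters.
Chunking with max size 4:
  Chunk 1: 'cded' (positions 0-3)
  Chunk 2: 'acec' (positions 4-7)
  Chunk 3: 'c' (positions 8-8)
Total chunks: ceil(9 / 4) = 3

3


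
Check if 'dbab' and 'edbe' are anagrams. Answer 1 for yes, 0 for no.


Sort characters of 'dbab': 'abbd'
Sort characters of 'edbe': 'bdee'
Sorted forms differ -> they are NOT anagrams
Result: 0

0


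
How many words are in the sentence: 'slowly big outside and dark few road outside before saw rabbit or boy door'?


Counting words by splitting on spaces:
  Word 1: 'slowly'
  Word 2: 'big'
  Word 3: 'outside'
  Word 4: 'and'
  Word 5: 'dark'
  Word 6: 'few'
  Word 7: 'road'
  Word 8: 'outside'
  Word 9: 'before'
  Word 10: 'saw'
  Word 11: 'rabbit'
  Word 12: 'or'
  Word 13: 'boy'
  Word 14: 'door'
Total words: 14

14


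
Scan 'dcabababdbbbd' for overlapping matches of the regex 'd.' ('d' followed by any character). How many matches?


Pattern: d. means 'd' followed by any character.
Scanning 'dcabababdbbbd' position-by-position:
  Pos 0: window 'dc' -> MATCH
  Pos 1: window 'ca' -> no
  Pos 2: window 'ab' -> no
  Pos 3: window 'ba' -> no
  Pos 4: window 'ab' -> no
  Pos 5: window 'ba' -> no
  Pos 6: window 'ab' -> no
  Pos 7: window 'bd' -> no
  Pos 8: window 'db' -> MATCH
  Pos 9: window 'bb' -> no
  Pos 10: window 'bb' -> no
  Pos 11: window 'bd' -> no
  Pos 12: window 'd' -> no
Total matches: 2

2


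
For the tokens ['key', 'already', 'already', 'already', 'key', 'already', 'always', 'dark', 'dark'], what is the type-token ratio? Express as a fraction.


Tokens: 9
Unique types: ('already', 'always', 'dark', 'key') = 4
TTR = 4/9
Already in lowest terms.

4/9


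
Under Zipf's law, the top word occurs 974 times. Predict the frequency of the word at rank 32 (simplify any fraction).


Zipf's law: freq(rank) = f1 / rank
f1 = 974, rank = 32
freq = 974 / 32
GCD(974, 32) = 2
Simplified: 487/16

487/16


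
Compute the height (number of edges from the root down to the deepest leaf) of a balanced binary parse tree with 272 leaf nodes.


In a balanced binary tree with n leaves the deepest leaf is ceil(log2(n)) edges below the root.
log2(272) = 8.0875
ceil(8.0875) = 9
height (edges) = 9

9


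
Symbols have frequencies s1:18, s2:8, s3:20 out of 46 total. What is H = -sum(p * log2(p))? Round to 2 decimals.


Computing entropy H = -sum(p_i * log2(p_i)):
  s1: p = 18/46 = 0.3913, -p*log2(p) = 0.5297
  s2: p = 8/46 = 0.1739, -p*log2(p) = 0.4389
  s3: p = 20/46 = 0.4348, -p*log2(p) = 0.5224
H = sum of terms = 1.4910
Rounded to 2 decimals: 1.49

1.49


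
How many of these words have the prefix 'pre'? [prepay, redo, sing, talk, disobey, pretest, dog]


Checking each word for prefix 'pre':
  'prepay' -> YES, starts with 'pre' (count: 1)
  'redo' -> no (count: 1)
  'sing' -> no (count: 1)
  'talk' -> no (count: 1)
  'disobey' -> no (count: 1)
  'pretest' -> YES, starts with 'pre' (count: 2)
  'dog' -> no (count: 2)
Total with prefix 'pre': 2

2


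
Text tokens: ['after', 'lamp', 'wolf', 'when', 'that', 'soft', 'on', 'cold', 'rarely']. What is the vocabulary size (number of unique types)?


Listing all tokens and tracking unique types:
  Token 1: 'after' -> NEW (unique so far: 1)
  Token 2: 'lamp' -> NEW (unique so far: 2)
  Token 3: 'wolf' -> NEW (unique so far: 3)
  Token 4: 'when' -> NEW (unique so far: 4)
  Token 5: 'that' -> NEW (unique so far: 5)
  Token 6: 'soft' -> NEW (unique so far: 6)
  Token 7: 'on' -> NEW (unique so far: 7)
  Token 8: 'cold' -> NEW (unique so far: 8)
  Token 9: 'rarely' -> NEW (unique so far: 9)
Unique types: ('after', 'cold', 'lamp', 'on', 'rarely', 'soft', 'that', 'when', 'wolf')
Vocabulary size: 9

9


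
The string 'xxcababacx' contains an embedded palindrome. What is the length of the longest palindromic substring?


Scanning 'xxcababacx' for palindromic substrings.
Substring at positions 1-9: 'xcababacx'.
Check: reverse('xcababacx') = 'xcababacx' -> palindrome confirmed.
Neighbouring characters ('x' / '-') break symmetry, so it cannot extend further.
No longer palindromic substring exists; longest length = 9

9


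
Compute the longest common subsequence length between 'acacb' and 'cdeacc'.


DP table for LCS of 'acacb' and 'cdeacc':
       c  d  e  a  c  c
    0  0  0  0  0  0  0
  a 0  0  0  0  1  1  1
  c 0  1  1  1  1  2  2
  a 0  1  1  1  2  2  2
  c 0  1  1  1  2  3  3
  b 0  1  1  1  2  3  3
LCS: 'acc'
LCS length = 3

3


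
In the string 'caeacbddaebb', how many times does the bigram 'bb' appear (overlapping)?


Scanning 'caeacbddaebb' for bigram 'bb':
  Position 0: 'ca' -> no
  Position 1: 'ae' -> no
  Position 2: 'ea' -> no
  Position 3: 'ac' -> no
  Position 4: 'cb' -> no
  Position 5: 'bd' -> no
  Position 6: 'dd' -> no
  Position 7: 'da' -> no
  Position 8: 'ae' -> no
  Position 9: 'eb' -> no
  Position 10: 'bb' -> MATCH
Total matches: 1

1


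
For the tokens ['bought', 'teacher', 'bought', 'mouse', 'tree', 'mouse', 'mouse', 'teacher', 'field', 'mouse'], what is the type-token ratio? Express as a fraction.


Tokens: 10
Unique types: ('bought', 'field', 'mouse', 'teacher', 'tree') = 5
TTR = 5/10
Simplify: divide both by 5 -> 1/2
TTR = 1/2

1/2


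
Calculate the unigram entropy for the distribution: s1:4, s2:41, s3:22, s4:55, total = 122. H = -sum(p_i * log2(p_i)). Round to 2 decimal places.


Computing entropy H = -sum(p_i * log2(p_i)):
  s1: p = 4/122 = 0.0328, -p*log2(p) = 0.1617
  s2: p = 41/122 = 0.3361, -p*log2(p) = 0.5287
  s3: p = 22/122 = 0.1803, -p*log2(p) = 0.4456
  s4: p = 55/122 = 0.4508, -p*log2(p) = 0.5182
H = sum of terms = 1.6542
Rounded to 2 decimals: 1.65

1.65


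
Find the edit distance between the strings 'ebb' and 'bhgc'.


Building DP table for s1='ebb' (len 3) and s2='bhgc' (len 4):
       b  h  g  c
    0  1  2  3  4
  e 1  1  2  3  4
  b 2  1  2  3  4
  b 3  2  2  3  4
Edit distance = dp[3][4] = 4

4


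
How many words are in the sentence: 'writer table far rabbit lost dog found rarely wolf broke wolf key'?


Counting words by splitting on spaces:
  Word 1: 'writer'
  Word 2: 'table'
  Word 3: 'far'
  Word 4: 'rabbit'
  Word 5: 'lost'
  Word 6: 'dog'
  Word 7: 'found'
  Word 8: 'rarely'
  Word 9: 'wolf'
  Word 10: 'broke'
  Word 11: 'wolf'
  Word 12: 'key'
Total words: 12

12


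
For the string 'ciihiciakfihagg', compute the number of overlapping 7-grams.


String 'ciihiciakfihagg' has length L = 15.
Number of overlapping n-grams = L - n + 1
Substituting: 15 - 7 + 1 = 9

9


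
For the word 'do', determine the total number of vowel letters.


Scanning each character of 'do':
  Position 1: 'd' -> consonant (running count: 0)
  Position 2: 'o' -> vowel (running count: 1)
Total vowels: 1

1


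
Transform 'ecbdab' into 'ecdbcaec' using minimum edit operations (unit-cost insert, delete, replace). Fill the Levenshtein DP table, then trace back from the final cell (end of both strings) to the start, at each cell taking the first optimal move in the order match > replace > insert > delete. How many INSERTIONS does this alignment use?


Edit distance = 4. Backtracking from cell (6, 8) with preference match > replace > insert > delete,
then listing the resulting alignment 'ecbdab' -> 'ecdbcaec' left to right:
  Step 1: keep 'e'
  Step 2: keep 'c'
  Step 3: insert 'd' [insertion #1]
  Step 4: keep 'b'
  Step 5: replace d->c
  Step 6: keep 'a'
  Step 7: insert 'e' [insertion #2]
  Step 8: replace b->c
Total insertions: 2

2


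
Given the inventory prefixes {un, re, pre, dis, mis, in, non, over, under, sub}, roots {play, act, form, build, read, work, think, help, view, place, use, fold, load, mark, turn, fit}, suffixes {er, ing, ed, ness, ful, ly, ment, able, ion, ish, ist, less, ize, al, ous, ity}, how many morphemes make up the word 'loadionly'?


Segmenting 'loadionly' against the inventory:
  'load' -> root (morpheme 1)
  'ion' -> suffix (morpheme 2)
  'ly' -> suffix (morpheme 3)
Total morphemes: 3

3


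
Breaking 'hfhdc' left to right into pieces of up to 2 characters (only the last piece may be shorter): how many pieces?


'hfhdc' has 5 characters.
Chunking with max size 2:
  Chunk 1: 'hf' (positions 0-1)
  Chunk 2: 'hd' (positions 2-3)
  Chunk 3: 'c' (positions 4-4)
Total chunks: ceil(5 / 2) = 3

3


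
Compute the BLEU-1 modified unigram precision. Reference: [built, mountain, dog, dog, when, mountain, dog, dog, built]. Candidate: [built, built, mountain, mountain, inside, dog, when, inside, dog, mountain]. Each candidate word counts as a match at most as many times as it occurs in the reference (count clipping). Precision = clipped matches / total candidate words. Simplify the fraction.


Reference word counts: {'built': 2, 'dog': 4, 'mountain': 2, 'when': 1}
Checking each candidate word (with clipping):
  'built' -> in reference (ref count 2, used 1/2) -> match (matches: 1)
  'built' -> in reference (ref count 2, used 2/2) -> match (matches: 2)
  'mountain' -> in reference (ref count 2, used 1/2) -> match (matches: 3)
  'mountain' -> in reference (ref count 2, used 2/2) -> match (matches: 4)
  'inside' -> not in reference -> no match (matches: 4)
  'dog' -> in reference (ref count 4, used 1/4) -> match (matches: 5)
  'when' -> in reference (ref count 1, used 1/1) -> match (matches: 6)
  'inside' -> not in reference -> no match (matches: 6)
  'dog' -> in reference (ref count 4, used 2/4) -> match (matches: 7)
  'mountain' -> ref count 2 already used up (2/2) -> clipped, no match (matches: 7)
Clipped matches: 7, Candidate length: 10
Precision = 7/10

7/10


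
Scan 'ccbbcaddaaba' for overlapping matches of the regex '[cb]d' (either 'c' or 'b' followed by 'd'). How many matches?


Pattern: [cb]d means either 'c' or 'b' followed by 'd'.
Scanning 'ccbbcaddaaba' position-by-position:
  Pos 0: window 'cc' -> no
  Pos 1: window 'cb' -> no
  Pos 2: window 'bb' -> no
  Pos 3: window 'bc' -> no
  Pos 4: window 'ca' -> no
  Pos 5: window 'ad' -> no
  Pos 6: window 'dd' -> no
  Pos 7: window 'da' -> no
  Pos 8: window 'aa' -> no
  Pos 9: window 'ab' -> no
  Pos 10: window 'ba' -> no
  Pos 11: window 'a' -> no
Total matches: 0

0


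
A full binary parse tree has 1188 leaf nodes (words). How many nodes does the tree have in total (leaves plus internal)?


Leaf nodes (terminals): 1188
Internal nodes = n - 1 = 1188 - 1 = 1187
Total = leaves + internal = 1188 + 1187 = 2375

2375


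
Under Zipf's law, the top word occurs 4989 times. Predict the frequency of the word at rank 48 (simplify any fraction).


Zipf's law: freq(rank) = f1 / rank
f1 = 4989, rank = 48
freq = 4989 / 48
GCD(4989, 48) = 3
Simplified: 1663/16

1663/16


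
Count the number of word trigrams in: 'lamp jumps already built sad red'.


Word trigrams from [6] words:
  Trigram 1: (lamp jumps already)
  Trigram 2: (jumps already built)
  Trigram 3: (already built sad)
  Trigram 4: (built sad red)
Total word trigrams: 6 - 2 = 4

4


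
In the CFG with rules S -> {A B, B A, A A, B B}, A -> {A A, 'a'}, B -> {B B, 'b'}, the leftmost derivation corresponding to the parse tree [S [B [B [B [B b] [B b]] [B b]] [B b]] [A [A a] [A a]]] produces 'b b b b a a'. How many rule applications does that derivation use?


Every bracketed nonterminal node [X ...] in the tree is produced by exactly one rule application.
Reading the tree off as a leftmost derivation:
  Step 1: S  =>  B A   (applied S -> B A)
  Step 2: B A  =>  B B A   (applied B -> B B)
  Step 3: B B A  =>  B B B A   (applied B -> B B)
  Step 4: B B B A  =>  B B B B A   (applied B -> B B)
  Step 5: B B B B A  =>  b B B B A   (applied B -> b)
  Step 6: b B B B A  =>  b b B B A   (applied B -> b)
  Step 7: b b B B A  =>  b b b B A   (applied B -> b)
  Step 8: b b b B A  =>  b b b b A   (applied B -> b)
  Step 9: b b b b A  =>  b b b b A A   (applied A -> A A)
  Step 10: b b b b A A  =>  b b b b a A   (applied A -> a)
  Step 11: b b b b a A  =>  b b b b a a   (applied A -> a)
Final yield: b b b b a a
Total rewrite steps: 11

11


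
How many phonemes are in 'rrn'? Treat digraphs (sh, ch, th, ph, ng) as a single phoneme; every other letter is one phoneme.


Parsing 'rrn' greedily, digraphs first:
  'r' -> consonant phoneme (phonemes so far: 1)
  'r' -> consonant phoneme (phonemes so far: 2)
  'n' -> consonant phoneme (phonemes so far: 3)
Total phonemes: 3

3


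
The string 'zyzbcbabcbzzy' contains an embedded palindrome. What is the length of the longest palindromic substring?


Scanning 'zyzbcbabcbzzy' for palindromic substrings.
Substring at positions 2-10: 'zbcbabcbz'.
Check: reverse('zbcbabcbz') = 'zbcbabcbz' -> palindrome confirmed.
Neighbouring characters ('y' / 'z') break symmetry, so it cannot extend further.
No longer palindromic substring exists; longest length = 9

9


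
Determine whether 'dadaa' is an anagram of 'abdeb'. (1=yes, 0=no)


Sort characters of 'dadaa': 'aaadd'
Sort characters of 'abdeb': 'abbde'
Sorted forms differ -> they are NOT anagrams
Result: 0

0


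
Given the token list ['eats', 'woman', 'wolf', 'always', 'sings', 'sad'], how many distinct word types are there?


Listing all tokens and tracking unique types:
  Token 1: 'eats' -> NEW (unique so far: 1)
  Token 2: 'woman' -> NEW (unique so far: 2)
  Token 3: 'wolf' -> NEW (unique so far: 3)
  Token 4: 'always' -> NEW (unique so far: 4)
  Token 5: 'sings' -> NEW (unique so far: 5)
  Token 6: 'sad' -> NEW (unique so far: 6)
Unique types: ('always', 'eats', 'sad', 'sings', 'wolf', 'woman')
Vocabulary size: 6

6


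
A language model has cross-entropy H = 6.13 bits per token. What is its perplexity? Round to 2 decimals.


Perplexity formula: PP = 2^H
H = 6.13
PP = 2^6.13
Decompose: 2^6.13 = 2^6 * 2^0.13
2^6 = 64, 2^0.13 ~ 1.0942937
PP ~ 64 * 1.0942937 = 70.0347968
Rounded to 2 decimals: 70.03

70.03


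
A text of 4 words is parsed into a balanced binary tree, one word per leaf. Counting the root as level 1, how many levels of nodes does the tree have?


In a balanced binary tree with n leaves the deepest leaf is ceil(log2(n)) edges below the root,
so counting node levels inclusive of root and leaves gives ceil(log2(n)) + 1 levels.
log2(4) = 2.0000
ceil(2.0000) = 2
levels = 2 + 1 = 3

3


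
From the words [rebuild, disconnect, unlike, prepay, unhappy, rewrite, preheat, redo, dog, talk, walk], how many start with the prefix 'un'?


Checking each word for prefix 'un':
  'rebuild' -> no (count: 0)
  'disconnect' -> no (count: 0)
  'unlike' -> YES, starts with 'un' (count: 1)
  'prepay' -> no (count: 1)
  'unhappy' -> YES, starts with 'un' (count: 2)
  'rewrite' -> no (count: 2)
  'preheat' -> no (count: 2)
  'redo' -> no (count: 2)
  'dog' -> no (count: 2)
  'talk' -> no (count: 2)
  'walk' -> no (count: 2)
Total with prefix 'un': 2

2


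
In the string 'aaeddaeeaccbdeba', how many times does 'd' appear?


Scanning 'aaeddaeeaccbdeba' for 'd':
  Position 3: 'd' -> MATCH (count: 1)
  Position 4: 'd' -> MATCH (count: 2)
  Position 12: 'd' -> MATCH (count: 3)
Total occurrences of 'd': 3

3


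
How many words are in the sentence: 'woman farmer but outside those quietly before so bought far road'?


Counting words by splitting on spaces:
  Word 1: 'woman'
  Word 2: 'farmer'
  Word 3: 'but'
  Word 4: 'outside'
  Word 5: 'those'
  Word 6: 'quietly'
  Word 7: 'before'
  Word 8: 'so'
  Word 9: 'bought'
  Word 10: 'far'
  Word 11: 'road'
Total words: 11

11


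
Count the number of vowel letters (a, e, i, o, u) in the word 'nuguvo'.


Scanning each character of 'nuguvo':
  Position 1: 'n' -> consonant (running count: 0)
  Position 2: 'u' -> vowel (running count: 1)
  Position 3: 'g' -> consonant (running count: 1)
  Position 4: 'u' -> vowel (running count: 2)
  Position 5: 'v' -> consonant (running count: 2)
  Position 6: 'o' -> vowel (running count: 3)
Total vowels: 3

3


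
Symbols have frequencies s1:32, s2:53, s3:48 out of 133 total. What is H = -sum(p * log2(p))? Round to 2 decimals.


Computing entropy H = -sum(p_i * log2(p_i)):
  s1: p = 32/133 = 0.2406, -p*log2(p) = 0.4945
  s2: p = 53/133 = 0.3985, -p*log2(p) = 0.5289
  s3: p = 48/133 = 0.3609, -p*log2(p) = 0.5306
H = sum of terms = 1.5540
Rounded to 2 decimals: 1.55

1.55


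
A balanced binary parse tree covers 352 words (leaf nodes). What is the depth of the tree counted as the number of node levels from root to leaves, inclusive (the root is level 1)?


In a balanced binary tree with n leaves the deepest leaf is ceil(log2(n)) edges below the root,
so counting node levels inclusive of root and leaves gives ceil(log2(n)) + 1 levels.
log2(352) = 8.4594
ceil(8.4594) = 9
levels = 9 + 1 = 10

10


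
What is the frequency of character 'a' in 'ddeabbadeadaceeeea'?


Scanning 'ddeabbadeadaceeeea' for 'a':
  Position 3: 'a' -> MATCH (count: 1)
  Position 6: 'a' -> MATCH (count: 2)
  Position 9: 'a' -> MATCH (count: 3)
  Position 11: 'a' -> MATCH (count: 4)
  Position 17: 'a' -> MATCH (count: 5)
Total occurrences of 'a': 5

5


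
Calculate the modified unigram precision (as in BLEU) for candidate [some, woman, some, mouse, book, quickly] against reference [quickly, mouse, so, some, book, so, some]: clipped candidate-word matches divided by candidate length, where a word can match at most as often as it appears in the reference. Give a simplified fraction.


Reference word counts: {'book': 1, 'mouse': 1, 'quickly': 1, 'so': 2, 'some': 2}
Checking each candidate word (with clipping):
  'some' -> in reference (ref count 2, used 1/2) -> match (matches: 1)
  'woman' -> not in reference -> no match (matches: 1)
  'some' -> in reference (ref count 2, used 2/2) -> match (matches: 2)
  'mouse' -> in reference (ref count 1, used 1/1) -> match (matches: 3)
  'book' -> in reference (ref count 1, used 1/1) -> match (matches: 4)
  'quickly' -> in reference (ref count 1, used 1/1) -> match (matches: 5)
Clipped matches: 5, Candidate length: 6
Precision = 5/6

5/6


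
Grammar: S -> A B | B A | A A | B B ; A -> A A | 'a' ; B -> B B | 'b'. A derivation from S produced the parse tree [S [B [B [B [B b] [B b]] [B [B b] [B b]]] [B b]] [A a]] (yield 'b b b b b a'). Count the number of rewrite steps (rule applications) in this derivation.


Every bracketed nonterminal node [X ...] in the tree is produced by exactly one rule application.
Reading the tree off as a leftmost derivation:
  Step 1: S  =>  B A   (applied S -> B A)
  Step 2: B A  =>  B B A   (applied B -> B B)
  Step 3: B B A  =>  B B B A   (applied B -> B B)
  Step 4: B B B A  =>  B B B B A   (applied B -> B B)
  Step 5: B B B B A  =>  b B B B A   (applied B -> b)
  Step 6: b B B B A  =>  b b B B A   (applied B -> b)
  Step 7: b b B B A  =>  b b B B B A   (applied B -> B B)
  Step 8: b b B B B A  =>  b b b B B A   (applied B -> b)
  Step 9: b b b B B A  =>  b b b b B A   (applied B -> b)
  Step 10: b b b b B A  =>  b b b b b A   (applied B -> b)
  Step 11: b b b b b A  =>  b b b b b a   (applied A -> a)
Final yield: b b b b b a
Total rewrite steps: 11

11


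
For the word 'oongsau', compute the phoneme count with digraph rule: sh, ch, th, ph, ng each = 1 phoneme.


Parsing 'oongsau' greedily, digraphs first:
  'o' -> vowel phoneme (phonemes so far: 1)
  'o' -> vowel phoneme (phonemes so far: 2)
  'ng' -> digraph (1 consonant phoneme) (phonemes so far: 3)
  's' -> consonant phoneme (phonemes so far: 4)
  'a' -> vowel phoneme (phonemes so far: 5)
  'u' -> vowel phoneme (phonemes so far: 6)
Total phonemes: 6

6


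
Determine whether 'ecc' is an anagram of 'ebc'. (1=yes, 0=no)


Sort characters of 'ecc': 'cce'
Sort characters of 'ebc': 'bce'
Sorted forms differ -> they are NOT anagrams
Result: 0

0


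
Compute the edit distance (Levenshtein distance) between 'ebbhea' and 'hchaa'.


Building DP table for s1='ebbhea' (len 6) and s2='hchaa' (len 5):
       h  c  h  a  a
    0  1  2  3  4  5
  e 1  1  2  3  4  5
  b 2  2  2  3  4  5
  b 3  3  3  3  4  5
  h 4  3  4  3  4  5
  e 5  4  4  4  4  5
  a 6  5  5  5  4  4
Edit distance = dp[6][5] = 4

4


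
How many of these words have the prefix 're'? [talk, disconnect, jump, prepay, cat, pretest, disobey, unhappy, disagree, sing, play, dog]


Checking each word for prefix 're':
  'talk' -> no (count: 0)
  'disconnect' -> no (count: 0)
  'jump' -> no (count: 0)
  'prepay' -> no (count: 0)
  'cat' -> no (count: 0)
  'pretest' -> no (count: 0)
  'disobey' -> no (count: 0)
  'unhappy' -> no (count: 0)
  'disagree' -> no (count: 0)
  'sing' -> no (count: 0)
  'play' -> no (count: 0)
  'dog' -> no (count: 0)
Total with prefix 're': 0

0


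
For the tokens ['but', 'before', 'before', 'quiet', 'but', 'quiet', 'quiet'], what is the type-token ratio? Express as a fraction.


Tokens: 7
Unique types: ('before', 'but', 'quiet') = 3
TTR = 3/7
Already in lowest terms.

3/7


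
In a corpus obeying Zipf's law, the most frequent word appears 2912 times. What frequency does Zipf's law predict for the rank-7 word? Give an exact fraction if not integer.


Zipf's law: freq(rank) = f1 / rank
f1 = 2912, rank = 7
freq = 2912 / 7
= 416

416


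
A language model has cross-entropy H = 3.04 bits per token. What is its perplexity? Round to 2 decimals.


Perplexity formula: PP = 2^H
H = 3.04
PP = 2^3.04
Decompose: 2^3.04 = 2^3 * 2^0.04
2^3 = 8, 2^0.04 ~ 1.0281138
PP ~ 8 * 1.0281138 = 8.2249104
Rounded to 2 decimals: 8.22

8.22


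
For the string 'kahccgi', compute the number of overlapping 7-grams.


String 'kahccgi' has length L = 7.
Number of overlapping n-grams = L - n + 1
Substituting: 7 - 7 + 1 = 1

1


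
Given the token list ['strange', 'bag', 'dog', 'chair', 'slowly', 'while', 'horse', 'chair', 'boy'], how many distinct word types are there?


Listing all tokens and tracking unique types:
  Token 1: 'strange' -> NEW (unique so far: 1)
  Token 2: 'bag' -> NEW (unique so far: 2)
  Token 3: 'dog' -> NEW (unique so far: 3)
  Token 4: 'chair' -> NEW (unique so far: 4)
  Token 5: 'slowly' -> NEW (unique so far: 5)
  Token 6: 'while' -> NEW (unique so far: 6)
  Token 7: 'horse' -> NEW (unique so far: 7)
  Token 8: 'chair' -> duplicate (unique so far: 7)
  Token 9: 'boy' -> NEW (unique so far: 8)
Unique types: ('bag', 'boy', 'chair', 'dog', 'horse', 'slowly', 'strange', 'while')
Vocabulary size: 8

8


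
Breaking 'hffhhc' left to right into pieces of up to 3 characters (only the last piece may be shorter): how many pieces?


'hffhhc' has 6 characters.
Chunking with max size 3:
  Chunk 1: 'hff' (positions 0-2)
  Chunk 2: 'hhc' (positions 3-5)
Total chunks: ceil(6 / 3) = 2

2


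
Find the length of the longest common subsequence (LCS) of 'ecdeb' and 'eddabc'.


DP table for LCS of 'ecdeb' and 'eddabc':
       e  d  d  a  b  c
    0  0  0  0  0  0  0
  e 0  1  1  1  1  1  1
  c 0  1  1  1  1  1  2
  d 0  1  2  2  2  2  2
  e 0  1  2  2  2  2  2
  b 0  1  2  2  2  3  3
LCS: 'edb'
LCS length = 3

3


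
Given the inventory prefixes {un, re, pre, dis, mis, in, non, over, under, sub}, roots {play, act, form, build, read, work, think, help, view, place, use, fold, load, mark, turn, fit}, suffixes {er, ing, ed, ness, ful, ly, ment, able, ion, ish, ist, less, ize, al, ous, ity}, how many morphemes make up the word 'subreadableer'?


Segmenting 'subreadableer' against the inventory:
  'sub' -> prefix (morpheme 1)
  'read' -> root (morpheme 2)
  'able' -> suffix (morpheme 3)
  'er' -> suffix (morpheme 4)
Total morphemes: 4

4


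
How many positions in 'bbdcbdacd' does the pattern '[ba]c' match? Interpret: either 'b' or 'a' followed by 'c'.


Pattern: [ba]c means either 'b' or 'a' followed by 'c'.
Scanning 'bbdcbdacd' position-by-position:
  Pos 0: window 'bb' -> no
  Pos 1: window 'bd' -> no
  Pos 2: window 'dc' -> no
  Pos 3: window 'cb' -> no
  Pos 4: window 'bd' -> no
  Pos 5: window 'da' -> no
  Pos 6: window 'ac' -> MATCH
  Pos 7: window 'cd' -> no
  Pos 8: window 'd' -> no
Total matches: 1

1


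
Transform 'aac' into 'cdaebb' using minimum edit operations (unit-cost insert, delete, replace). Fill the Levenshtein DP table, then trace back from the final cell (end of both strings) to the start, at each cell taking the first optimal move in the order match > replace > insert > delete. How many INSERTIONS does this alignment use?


Edit distance = 5. Backtracking from cell (3, 6) with preference match > replace > insert > delete,
then listing the resulting alignment 'aac' -> 'cdaebb' left to right:
  Step 1: insert 'c' [insertion #1]
  Step 2: insert 'd' [insertion #2]
  Step 3: keep 'a'
  Step 4: insert 'e' [insertion #3]
  Step 5: replace a->b
  Step 6: replace c->b
Total insertions: 3

3


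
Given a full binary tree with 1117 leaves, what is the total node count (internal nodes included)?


Leaf nodes (terminals): 1117
Internal nodes = n - 1 = 1117 - 1 = 1116
Total = leaves + internal = 1117 + 1116 = 2233

2233


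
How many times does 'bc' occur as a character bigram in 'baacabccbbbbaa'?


Scanning 'baacabccbbbbaa' for bigram 'bc':
  Position 0: 'ba' -> no
  Position 1: 'aa' -> no
  Position 2: 'ac' -> no
  Position 3: 'ca' -> no
  Position 4: 'ab' -> no
  Position 5: 'bc' -> MATCH
  Position 6: 'cc' -> no
  Position 7: 'cb' -> no
  Position 8: 'bb' -> no
  Position 9: 'bb' -> no
  Position 10: 'bb' -> no
  Position 11: 'ba' -> no
  Position 12: 'aa' -> no
Total matches: 1

1


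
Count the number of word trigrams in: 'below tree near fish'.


Word trigrams from [4] words:
  Trigram 1: (below tree near)
  Trigram 2: (tree near fish)
Total word trigrams: 4 - 2 = 2

2


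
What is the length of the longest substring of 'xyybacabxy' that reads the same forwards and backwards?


Scanning 'xyybacabxy' for palindromic substrings.
Substring at positions 3-7: 'bacab'.
Check: reverse('bacab') = 'bacab' -> palindrome confirmed.
Neighbouring characters ('y' / 'x') break symmetry, so it cannot extend further.
No longer palindromic substring exists; longest length = 5

5


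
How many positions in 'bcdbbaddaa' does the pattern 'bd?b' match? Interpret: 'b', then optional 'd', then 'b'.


Pattern: bd?b means 'b', then optional 'd', then 'b'.
Scanning 'bcdbbaddaa' position-by-position:
  Pos 0: window 'bcd' -> no
  Pos 1: window 'cdb' -> no
  Pos 2: window 'dbb' -> no
  Pos 3: window 'bba' -> MATCH
  Pos 4: window 'bad' -> no
  Pos 5: window 'add' -> no
  Pos 6: window 'dda' -> no
  Pos 7: window 'daa' -> no
  Pos 8: window 'aa' -> no
  Pos 9: window 'a' -> no
Total matches: 1

1


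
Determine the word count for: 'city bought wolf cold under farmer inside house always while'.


Counting words by splitting on spaces:
  Word 1: 'city'
  Word 2: 'bought'
  Word 3: 'wolf'
  Word 4: 'cold'
  Word 5: 'under'
  Word 6: 'farmer'
  Word 7: 'inside'
  Word 8: 'house'
  Word 9: 'always'
  Word 10: 'while'
Total words: 10

10


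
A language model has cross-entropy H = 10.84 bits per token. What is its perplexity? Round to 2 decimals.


Perplexity formula: PP = 2^H
H = 10.84
PP = 2^10.84
Decompose: 2^10.84 = 2^10 * 2^0.84
2^10 = 1024, 2^0.84 ~ 1.7900501
PP ~ 1024 * 1.7900501 = 1833.0113024
Rounded to 2 decimals: 1833.01

1833.01


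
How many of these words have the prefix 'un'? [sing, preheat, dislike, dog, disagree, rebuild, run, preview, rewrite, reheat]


Checking each word for prefix 'un':
  'sing' -> no (count: 0)
  'preheat' -> no (count: 0)
  'dislike' -> no (count: 0)
  'dog' -> no (count: 0)
  'disagree' -> no (count: 0)
  'rebuild' -> no (count: 0)
  'run' -> no (count: 0)
  'preview' -> no (count: 0)
  'rewrite' -> no (count: 0)
  'reheat' -> no (count: 0)
Total with prefix 'un': 0

0


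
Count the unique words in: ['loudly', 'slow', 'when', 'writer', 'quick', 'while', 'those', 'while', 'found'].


Listing all tokens and tracking unique types:
  Token 1: 'loudly' -> NEW (unique so far: 1)
  Token 2: 'slow' -> NEW (unique so far: 2)
  Token 3: 'when' -> NEW (unique so far: 3)
  Token 4: 'writer' -> NEW (unique so far: 4)
  Token 5: 'quick' -> NEW (unique so far: 5)
  Token 6: 'while' -> NEW (unique so far: 6)
  Token 7: 'those' -> NEW (unique so far: 7)
  Token 8: 'while' -> duplicate (unique so far: 7)
  Token 9: 'found' -> NEW (unique so far: 8)
Unique types: ('found', 'loudly', 'quick', 'slow', 'those', 'when', 'while', 'writer')
Vocabulary size: 8

8
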